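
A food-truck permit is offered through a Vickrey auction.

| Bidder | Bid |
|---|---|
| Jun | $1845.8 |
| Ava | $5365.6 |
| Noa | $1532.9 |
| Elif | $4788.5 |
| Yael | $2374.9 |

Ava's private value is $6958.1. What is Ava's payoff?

Highest bid: Ava at $5365.6, so Ava wins.
Second-highest bid: Elif at $4788.5 — that is the price the winner pays.
Ava's payoff = value − price = $6958.1 − $4788.5 = $2169.6.

$2169.6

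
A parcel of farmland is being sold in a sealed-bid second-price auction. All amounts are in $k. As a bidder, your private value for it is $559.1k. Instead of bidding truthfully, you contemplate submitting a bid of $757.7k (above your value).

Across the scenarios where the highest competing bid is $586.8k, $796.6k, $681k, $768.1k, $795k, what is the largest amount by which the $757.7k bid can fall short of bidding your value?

$121.9k

$586.8k: truthful gives $0k, deviation gives −$27.7k → loss $27.7k.
$796.6k: same outcome either way → loss $0k.
$681k: truthful gives $0k, deviation gives −$121.9k → loss $121.9k.
$768.1k: same outcome either way → loss $0k.
$795k: same outcome either way → loss $0k.
Maximum loss: $121.9k.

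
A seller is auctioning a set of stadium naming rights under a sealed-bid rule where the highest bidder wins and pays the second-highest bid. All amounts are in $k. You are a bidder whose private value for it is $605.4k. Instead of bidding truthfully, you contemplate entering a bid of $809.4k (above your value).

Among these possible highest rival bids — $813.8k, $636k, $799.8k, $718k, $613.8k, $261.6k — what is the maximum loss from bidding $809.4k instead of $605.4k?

$813.8k: same outcome either way → loss $0k.
$636k: truthful gives $0k, deviation gives −$30.6k → loss $30.6k.
$799.8k: truthful gives $0k, deviation gives −$194.4k → loss $194.4k.
$718k: truthful gives $0k, deviation gives −$112.6k → loss $112.6k.
$613.8k: truthful gives $0k, deviation gives −$8.4k → loss $8.4k.
$261.6k: same outcome either way → loss $0k.
Maximum loss: $194.4k.

$194.4k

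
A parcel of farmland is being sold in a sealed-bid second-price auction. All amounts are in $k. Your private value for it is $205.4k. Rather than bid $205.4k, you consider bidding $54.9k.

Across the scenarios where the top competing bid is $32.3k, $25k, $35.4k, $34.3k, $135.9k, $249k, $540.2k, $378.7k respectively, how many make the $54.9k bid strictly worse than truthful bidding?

The deviation hurts exactly when the highest competing bid lies strictly between $54.9k and $205.4k — underbidding then forfeits a profitable win.
$32.3k: below both → same outcome either way.
$25k: below both → same outcome either way.
$35.4k: below both → same outcome either way.
$34.3k: below both → same outcome either way.
$135.9k: inside the interval → strictly worse (loss $69.5k).
$249k: above both → same outcome either way.
$540.2k: above both → same outcome either way.
$378.7k: above both → same outcome either way.
Count: 1.

1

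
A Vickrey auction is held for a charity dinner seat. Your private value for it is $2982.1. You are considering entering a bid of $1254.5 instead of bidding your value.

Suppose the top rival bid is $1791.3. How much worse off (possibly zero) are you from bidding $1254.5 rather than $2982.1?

Bidding your value $2982.1: you win (since $2982.1 > $1791.3) and pay $1791.3. Payoff $1190.8.
Bidding $1254.5: you lose. Payoff $0.
The competing bid $1791.3 lies between your shaded bid and your value, so underbidding forfeits an item you could have won at a profitable price.
Loss from deviating = $1190.8 − ($0) = $1190.8.

$1190.8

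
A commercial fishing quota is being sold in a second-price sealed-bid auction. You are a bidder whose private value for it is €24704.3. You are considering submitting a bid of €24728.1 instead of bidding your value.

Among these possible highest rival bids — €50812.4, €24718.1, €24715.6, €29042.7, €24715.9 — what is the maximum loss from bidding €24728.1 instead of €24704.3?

€50812.4: same outcome either way → loss €0.
€24718.1: truthful gives €0, deviation gives −€13.8 → loss €13.8.
€24715.6: truthful gives €0, deviation gives −€11.3 → loss €11.3.
€29042.7: same outcome either way → loss €0.
€24715.9: truthful gives €0, deviation gives −€11.6 → loss €11.6.
Maximum loss: €13.8.

€13.8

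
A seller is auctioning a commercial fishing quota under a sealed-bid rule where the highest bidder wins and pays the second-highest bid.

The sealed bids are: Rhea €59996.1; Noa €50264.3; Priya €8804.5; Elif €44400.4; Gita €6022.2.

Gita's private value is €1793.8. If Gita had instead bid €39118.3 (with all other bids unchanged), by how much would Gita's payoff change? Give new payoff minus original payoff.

The highest bid among the other bidders is €59996.1; Gita's bid doesn't change that.
Original bid €6022.2: Gita is not highest (top rival bid is €59996.1); payoff €0.
Alternative bid €39118.3: Gita is not highest (top rival bid is €59996.1); payoff €0.
Change in payoff = €0 − (€0) = €0.

€0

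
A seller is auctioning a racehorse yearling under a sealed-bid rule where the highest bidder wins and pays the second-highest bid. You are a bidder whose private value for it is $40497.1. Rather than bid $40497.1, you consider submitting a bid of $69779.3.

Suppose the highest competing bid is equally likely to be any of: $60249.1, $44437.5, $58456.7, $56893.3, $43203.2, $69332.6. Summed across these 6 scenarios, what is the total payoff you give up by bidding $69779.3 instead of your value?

The deviation costs you only when the competing bid falls strictly between $40497.1 and $69779.3; elsewhere both bids give the same outcome.
$60249.1: truthful payoff $0, deviation payoff −$19752 → loss $19752.
$44437.5: truthful payoff $0, deviation payoff −$3940.4 → loss $3940.4.
$58456.7: truthful payoff $0, deviation payoff −$17959.6 → loss $17959.6.
$56893.3: truthful payoff $0, deviation payoff −$16396.2 → loss $16396.2.
$43203.2: truthful payoff $0, deviation payoff −$2706.1 → loss $2706.1.
$69332.6: truthful payoff $0, deviation payoff −$28835.5 → loss $28835.5.
Total loss = $19752 + $3940.4 + $17959.6 + $16396.2 + $2706.1 + $28835.5 = $89589.8.
Truthful bidding weakly dominates here: raising your bid can only win items priced above your value, and lowering it can only forfeit items priced below.

$89589.8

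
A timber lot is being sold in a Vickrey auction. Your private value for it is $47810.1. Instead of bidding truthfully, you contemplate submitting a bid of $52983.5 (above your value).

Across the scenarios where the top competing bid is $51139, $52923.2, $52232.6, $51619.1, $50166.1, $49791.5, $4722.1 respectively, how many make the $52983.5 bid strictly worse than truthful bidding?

The deviation hurts exactly when the highest competing bid lies strictly between $47810.1 and $52983.5 — overbidding then wins at a price above your value.
$51139: inside the interval → strictly worse (loss $3328.9).
$52923.2: inside the interval → strictly worse (loss $5113.1).
$52232.6: inside the interval → strictly worse (loss $4422.5).
$51619.1: inside the interval → strictly worse (loss $3809).
$50166.1: inside the interval → strictly worse (loss $2356).
$49791.5: inside the interval → strictly worse (loss $1981.4).
$4722.1: below both → same outcome either way.
Count: 6.

6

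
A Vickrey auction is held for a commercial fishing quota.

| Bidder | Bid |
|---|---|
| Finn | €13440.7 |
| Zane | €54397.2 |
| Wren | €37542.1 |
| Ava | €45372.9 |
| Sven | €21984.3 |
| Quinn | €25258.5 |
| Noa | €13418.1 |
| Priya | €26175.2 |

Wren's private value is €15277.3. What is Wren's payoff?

Highest bid: Zane at €54397.2, so Zane wins.
Second-highest bid: Ava at €45372.9 — that is the price the winner pays.
Wren did not win, so Wren pays nothing and receives nothing: payoff €0.

€0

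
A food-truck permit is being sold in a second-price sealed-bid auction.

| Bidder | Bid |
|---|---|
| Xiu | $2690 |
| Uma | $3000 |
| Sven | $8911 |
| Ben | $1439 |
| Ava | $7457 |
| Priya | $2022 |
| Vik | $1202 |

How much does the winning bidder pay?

$7457

Highest bid: Sven at $8911, so Sven wins.
Second-highest bid: Ava at $7457 — that is the price the winner pays.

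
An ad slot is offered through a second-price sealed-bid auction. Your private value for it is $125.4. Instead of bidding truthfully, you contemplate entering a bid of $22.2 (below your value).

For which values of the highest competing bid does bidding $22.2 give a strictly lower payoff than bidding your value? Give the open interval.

($22.2, $125.4)

If the competing bid is below $22.2, both bids win at the same price — no difference.
If it is above $125.4, both bids lose — no difference.
If it lies strictly between $22.2 and $125.4, bidding your value wins at a price below your value (positive payoff) while bidding $22.2 loses (payoff 0).
So the deviation strictly hurts on the open interval ($22.2, $125.4).
Truthful bidding weakly dominates here: raising your bid can only win items priced above your value, and lowering it can only forfeit items priced below.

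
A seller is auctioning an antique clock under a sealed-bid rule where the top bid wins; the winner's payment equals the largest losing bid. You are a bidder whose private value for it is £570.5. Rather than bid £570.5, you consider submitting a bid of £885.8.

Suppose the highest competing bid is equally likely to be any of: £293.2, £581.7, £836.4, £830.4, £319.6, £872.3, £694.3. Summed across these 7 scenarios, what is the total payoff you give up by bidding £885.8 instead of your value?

£962.6

The deviation costs you only when the competing bid falls strictly between £570.5 and £885.8; elsewhere both bids give the same outcome.
£293.2: outcomes coincide → loss £0.
£581.7: truthful payoff £0, deviation payoff −£11.2 → loss £11.2.
£836.4: truthful payoff £0, deviation payoff −£265.9 → loss £265.9.
£830.4: truthful payoff £0, deviation payoff −£259.9 → loss £259.9.
£319.6: outcomes coincide → loss £0.
£872.3: truthful payoff £0, deviation payoff −£301.8 → loss £301.8.
£694.3: truthful payoff £0, deviation payoff −£123.8 → loss £123.8.
Total loss = £11.2 + £265.9 + £259.9 + £301.8 + £123.8 = £962.6.
In a second-price auction your bid sets only whether you win, not what you pay, so bidding your true value is weakly dominant.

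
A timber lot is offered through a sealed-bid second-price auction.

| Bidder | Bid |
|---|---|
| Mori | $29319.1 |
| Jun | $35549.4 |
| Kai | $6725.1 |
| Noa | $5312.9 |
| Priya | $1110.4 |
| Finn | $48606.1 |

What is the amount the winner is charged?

Highest bid: Finn at $48606.1, so Finn wins.
Second-highest bid: Jun at $35549.4 — that is the price the winner pays.

$35549.4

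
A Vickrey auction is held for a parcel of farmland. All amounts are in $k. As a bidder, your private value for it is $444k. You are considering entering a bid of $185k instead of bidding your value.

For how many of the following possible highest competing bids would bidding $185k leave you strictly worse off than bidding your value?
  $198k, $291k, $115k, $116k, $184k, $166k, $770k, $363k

3

The deviation hurts exactly when the highest competing bid lies strictly between $185k and $444k — underbidding then forfeits a profitable win.
$198k: inside the interval → strictly worse (loss $246k).
$291k: inside the interval → strictly worse (loss $153k).
$115k: below both → same outcome either way.
$116k: below both → same outcome either way.
$184k: below both → same outcome either way.
$166k: below both → same outcome either way.
$770k: above both → same outcome either way.
$363k: inside the interval → strictly worse (loss $81k).
Count: 3.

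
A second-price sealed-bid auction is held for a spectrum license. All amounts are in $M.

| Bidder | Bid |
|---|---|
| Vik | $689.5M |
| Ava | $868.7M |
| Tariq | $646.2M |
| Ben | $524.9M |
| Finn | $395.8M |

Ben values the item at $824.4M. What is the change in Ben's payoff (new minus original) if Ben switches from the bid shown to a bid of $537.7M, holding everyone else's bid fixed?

$0M

The highest bid among the other bidders is $868.7M; Ben's bid doesn't change that.
Original bid $524.9M: Ben is not highest (top rival bid is $868.7M); payoff $0M.
Alternative bid $537.7M: Ben is not highest (top rival bid is $868.7M); payoff $0M.
Change in payoff = $0M − ($0M) = $0M.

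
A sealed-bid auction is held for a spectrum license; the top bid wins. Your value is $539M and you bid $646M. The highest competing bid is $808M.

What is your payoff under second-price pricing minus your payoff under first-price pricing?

Your bid $646M is below $808M, so you lose under either rule.
Payoff is $0M in both cases; difference = $0M.

$0M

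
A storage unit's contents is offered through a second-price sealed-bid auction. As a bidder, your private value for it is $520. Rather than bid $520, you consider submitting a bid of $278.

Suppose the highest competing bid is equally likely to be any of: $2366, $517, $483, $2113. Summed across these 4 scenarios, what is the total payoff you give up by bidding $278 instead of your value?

$40

The deviation costs you only when the competing bid falls strictly between $278 and $520; elsewhere both bids give the same outcome.
$2366: outcomes coincide → loss $0.
$517: truthful payoff $3, deviation payoff $0 → loss $3.
$483: truthful payoff $37, deviation payoff $0 → loss $37.
$2113: outcomes coincide → loss $0.
Total loss = $3 + $37 = $40.
Truthful bidding weakly dominates here: raising your bid can only win items priced above your value, and lowering it can only forfeit items priced below.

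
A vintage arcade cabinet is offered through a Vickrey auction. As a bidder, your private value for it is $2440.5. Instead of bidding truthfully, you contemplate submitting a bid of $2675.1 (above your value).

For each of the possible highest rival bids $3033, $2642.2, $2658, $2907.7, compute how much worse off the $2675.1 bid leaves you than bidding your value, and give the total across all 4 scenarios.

The deviation costs you only when the competing bid falls strictly between $2440.5 and $2675.1; elsewhere both bids give the same outcome.
$3033: outcomes coincide → loss $0.
$2642.2: truthful payoff $0, deviation payoff −$201.7 → loss $201.7.
$2658: truthful payoff $0, deviation payoff −$217.5 → loss $217.5.
$2907.7: outcomes coincide → loss $0.
Total loss = $201.7 + $217.5 = $419.2.

$419.2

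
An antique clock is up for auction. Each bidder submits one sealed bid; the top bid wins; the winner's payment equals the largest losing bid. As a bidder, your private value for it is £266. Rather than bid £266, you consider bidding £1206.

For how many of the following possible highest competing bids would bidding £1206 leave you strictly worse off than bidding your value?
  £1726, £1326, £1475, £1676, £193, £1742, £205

The deviation hurts exactly when the highest competing bid lies strictly between £266 and £1206 — overbidding then wins at a price above your value.
£1726: above both → same outcome either way.
£1326: above both → same outcome either way.
£1475: above both → same outcome either way.
£1676: above both → same outcome either way.
£193: below both → same outcome either way.
£1742: above both → same outcome either way.
£205: below both → same outcome either way.
Count: 0.

0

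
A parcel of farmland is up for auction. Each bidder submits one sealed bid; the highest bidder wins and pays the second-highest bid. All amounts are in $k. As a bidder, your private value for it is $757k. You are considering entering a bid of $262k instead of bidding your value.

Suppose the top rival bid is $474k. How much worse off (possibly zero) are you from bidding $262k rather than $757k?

$283k

Bidding your value $757k: you win (since $757k > $474k) and pay $474k. Payoff $283k.
Bidding $262k: you lose. Payoff $0k.
The competing bid $474k lies between your shaded bid and your value, so underbidding forfeits an item you could have won at a profitable price.
Loss from deviating = $283k − ($0k) = $283k.
Truthful bidding weakly dominates here: raising your bid can only win items priced above your value, and lowering it can only forfeit items priced below.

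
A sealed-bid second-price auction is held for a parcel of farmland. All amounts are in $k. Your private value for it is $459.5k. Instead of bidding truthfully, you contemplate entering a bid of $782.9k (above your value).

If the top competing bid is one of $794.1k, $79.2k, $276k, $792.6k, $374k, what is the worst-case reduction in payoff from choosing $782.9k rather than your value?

$0k

$794.1k: same outcome either way → loss $0k.
$79.2k: same outcome either way → loss $0k.
$276k: same outcome either way → loss $0k.
$792.6k: same outcome either way → loss $0k.
$374k: same outcome either way → loss $0k.
Maximum loss: $0k.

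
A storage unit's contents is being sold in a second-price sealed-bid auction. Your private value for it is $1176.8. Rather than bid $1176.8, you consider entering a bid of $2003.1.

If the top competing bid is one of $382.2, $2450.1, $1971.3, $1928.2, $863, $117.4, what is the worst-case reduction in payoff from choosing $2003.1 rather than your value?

$794.5

$382.2: same outcome either way → loss $0.
$2450.1: same outcome either way → loss $0.
$1971.3: truthful gives $0, deviation gives −$794.5 → loss $794.5.
$1928.2: truthful gives $0, deviation gives −$751.4 → loss $751.4.
$863: same outcome either way → loss $0.
$117.4: same outcome either way → loss $0.
Maximum loss: $794.5.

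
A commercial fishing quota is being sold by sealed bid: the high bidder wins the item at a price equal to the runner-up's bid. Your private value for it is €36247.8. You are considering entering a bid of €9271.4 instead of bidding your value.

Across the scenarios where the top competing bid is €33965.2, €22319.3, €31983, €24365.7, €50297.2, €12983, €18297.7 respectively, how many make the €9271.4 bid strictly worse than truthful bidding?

The deviation hurts exactly when the highest competing bid lies strictly between €9271.4 and €36247.8 — underbidding then forfeits a profitable win.
€33965.2: inside the interval → strictly worse (loss €2282.6).
€22319.3: inside the interval → strictly worse (loss €13928.5).
€31983: inside the interval → strictly worse (loss €4264.8).
€24365.7: inside the interval → strictly worse (loss €11882.1).
€50297.2: above both → same outcome either way.
€12983: inside the interval → strictly worse (loss €23264.8).
€18297.7: inside the interval → strictly worse (loss €17950.1).
Count: 6.

6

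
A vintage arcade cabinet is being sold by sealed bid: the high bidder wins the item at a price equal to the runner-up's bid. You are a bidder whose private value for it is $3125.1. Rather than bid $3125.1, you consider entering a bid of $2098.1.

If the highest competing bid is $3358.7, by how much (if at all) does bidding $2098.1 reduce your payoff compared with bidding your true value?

Bidding your value $3125.1: you lose (since $3125.1 < $3358.7). Payoff $0.
Bidding $2098.1: you lose. Payoff $0.
Difference = $0 − $0 = $0; both bids lead to the same outcome because the competing bid is above both your value and your alternative bid.

$0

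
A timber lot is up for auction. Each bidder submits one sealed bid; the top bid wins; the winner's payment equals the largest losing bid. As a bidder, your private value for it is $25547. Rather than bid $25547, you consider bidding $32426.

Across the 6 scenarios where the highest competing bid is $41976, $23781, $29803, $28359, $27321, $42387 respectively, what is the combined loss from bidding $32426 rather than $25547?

The deviation costs you only when the competing bid falls strictly between $25547 and $32426; elsewhere both bids give the same outcome.
$41976: outcomes coincide → loss $0.
$23781: outcomes coincide → loss $0.
$29803: truthful payoff $0, deviation payoff −$4256 → loss $4256.
$28359: truthful payoff $0, deviation payoff −$2812 → loss $2812.
$27321: truthful payoff $0, deviation payoff −$1774 → loss $1774.
$42387: outcomes coincide → loss $0.
Total loss = $4256 + $2812 + $1774 = $8842.

$8842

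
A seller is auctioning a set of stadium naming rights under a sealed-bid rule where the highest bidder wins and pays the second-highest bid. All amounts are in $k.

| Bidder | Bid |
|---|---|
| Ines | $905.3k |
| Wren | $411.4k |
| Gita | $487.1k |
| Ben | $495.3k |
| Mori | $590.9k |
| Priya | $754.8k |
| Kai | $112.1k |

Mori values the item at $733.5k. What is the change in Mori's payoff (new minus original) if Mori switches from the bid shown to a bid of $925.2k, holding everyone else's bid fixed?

The highest bid among the other bidders is $905.3k; Mori's bid doesn't change that.
Original bid $590.9k: Mori is not highest (top rival bid is $905.3k); payoff $0k.
Alternative bid $925.2k: Mori is highest, pays the top rival bid $905.3k; payoff $733.5k − $905.3k = −$171.8k.
Change in payoff = −$171.8k − ($0k) = −$171.8k.

−$171.8k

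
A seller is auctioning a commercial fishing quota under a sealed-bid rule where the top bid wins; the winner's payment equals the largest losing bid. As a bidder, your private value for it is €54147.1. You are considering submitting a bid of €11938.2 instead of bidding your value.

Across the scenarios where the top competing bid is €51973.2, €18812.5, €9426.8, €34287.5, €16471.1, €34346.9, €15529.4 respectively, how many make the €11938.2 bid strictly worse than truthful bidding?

6

The deviation hurts exactly when the highest competing bid lies strictly between €11938.2 and €54147.1 — underbidding then forfeits a profitable win.
€51973.2: inside the interval → strictly worse (loss €2173.9).
€18812.5: inside the interval → strictly worse (loss €35334.6).
€9426.8: below both → same outcome either way.
€34287.5: inside the interval → strictly worse (loss €19859.6).
€16471.1: inside the interval → strictly worse (loss €37676).
€34346.9: inside the interval → strictly worse (loss €19800.2).
€15529.4: inside the interval → strictly worse (loss €38617.7).
Count: 6.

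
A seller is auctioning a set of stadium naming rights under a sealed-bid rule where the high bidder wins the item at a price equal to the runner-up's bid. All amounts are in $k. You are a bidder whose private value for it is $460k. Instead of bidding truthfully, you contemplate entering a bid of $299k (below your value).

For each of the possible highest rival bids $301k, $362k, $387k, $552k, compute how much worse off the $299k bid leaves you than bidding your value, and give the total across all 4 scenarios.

The deviation costs you only when the competing bid falls strictly between $299k and $460k; elsewhere both bids give the same outcome.
$301k: truthful payoff $159k, deviation payoff $0k → loss $159k.
$362k: truthful payoff $98k, deviation payoff $0k → loss $98k.
$387k: truthful payoff $73k, deviation payoff $0k → loss $73k.
$552k: outcomes coincide → loss $0k.
Total loss = $159k + $98k + $73k = $330k.

$330k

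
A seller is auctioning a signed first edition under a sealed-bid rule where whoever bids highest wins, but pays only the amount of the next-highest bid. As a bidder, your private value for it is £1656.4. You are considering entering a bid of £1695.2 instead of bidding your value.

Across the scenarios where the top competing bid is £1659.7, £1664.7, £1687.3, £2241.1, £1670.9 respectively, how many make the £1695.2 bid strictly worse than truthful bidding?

4

The deviation hurts exactly when the highest competing bid lies strictly between £1656.4 and £1695.2 — overbidding then wins at a price above your value.
£1659.7: inside the interval → strictly worse (loss £3.3).
£1664.7: inside the interval → strictly worse (loss £8.3).
£1687.3: inside the interval → strictly worse (loss £30.9).
£2241.1: above both → same outcome either way.
£1670.9: inside the interval → strictly worse (loss £14.5).
Count: 4.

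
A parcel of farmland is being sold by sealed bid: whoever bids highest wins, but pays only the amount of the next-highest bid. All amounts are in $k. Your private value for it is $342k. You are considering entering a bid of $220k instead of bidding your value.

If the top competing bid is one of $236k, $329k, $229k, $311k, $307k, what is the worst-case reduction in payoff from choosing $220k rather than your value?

$236k: truthful gives $106k, deviation gives $0k → loss $106k.
$329k: truthful gives $13k, deviation gives $0k → loss $13k.
$229k: truthful gives $113k, deviation gives $0k → loss $113k.
$311k: truthful gives $31k, deviation gives $0k → loss $31k.
$307k: truthful gives $35k, deviation gives $0k → loss $35k.
Maximum loss: $113k.

$113k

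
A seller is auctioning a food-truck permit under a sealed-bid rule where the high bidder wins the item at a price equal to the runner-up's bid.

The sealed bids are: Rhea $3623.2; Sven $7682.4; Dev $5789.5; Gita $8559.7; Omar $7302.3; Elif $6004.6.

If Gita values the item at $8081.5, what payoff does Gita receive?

$399.1

Highest bid: Gita at $8559.7, so Gita wins.
Second-highest bid: Sven at $7682.4 — that is the price the winner pays.
Gita's payoff = value − price = $8081.5 − $7682.4 = $399.1.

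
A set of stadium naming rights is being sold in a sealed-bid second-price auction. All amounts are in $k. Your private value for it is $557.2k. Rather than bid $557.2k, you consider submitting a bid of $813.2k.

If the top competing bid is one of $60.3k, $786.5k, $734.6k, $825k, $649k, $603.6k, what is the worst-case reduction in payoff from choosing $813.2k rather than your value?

$60.3k: same outcome either way → loss $0k.
$786.5k: truthful gives $0k, deviation gives −$229.3k → loss $229.3k.
$734.6k: truthful gives $0k, deviation gives −$177.4k → loss $177.4k.
$825k: same outcome either way → loss $0k.
$649k: truthful gives $0k, deviation gives −$91.8k → loss $91.8k.
$603.6k: truthful gives $0k, deviation gives −$46.4k → loss $46.4k.
Maximum loss: $229.3k.

$229.3k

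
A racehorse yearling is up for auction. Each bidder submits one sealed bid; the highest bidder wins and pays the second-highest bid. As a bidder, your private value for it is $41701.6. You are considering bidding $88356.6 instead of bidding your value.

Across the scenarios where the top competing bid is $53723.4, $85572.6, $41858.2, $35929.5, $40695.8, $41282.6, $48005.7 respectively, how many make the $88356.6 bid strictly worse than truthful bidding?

The deviation hurts exactly when the highest competing bid lies strictly between $41701.6 and $88356.6 — overbidding then wins at a price above your value.
$53723.4: inside the interval → strictly worse (loss $12021.8).
$85572.6: inside the interval → strictly worse (loss $43871).
$41858.2: inside the interval → strictly worse (loss $156.6).
$35929.5: below both → same outcome either way.
$40695.8: below both → same outcome either way.
$41282.6: below both → same outcome either way.
$48005.7: inside the interval → strictly worse (loss $6304.1).
Count: 4.

4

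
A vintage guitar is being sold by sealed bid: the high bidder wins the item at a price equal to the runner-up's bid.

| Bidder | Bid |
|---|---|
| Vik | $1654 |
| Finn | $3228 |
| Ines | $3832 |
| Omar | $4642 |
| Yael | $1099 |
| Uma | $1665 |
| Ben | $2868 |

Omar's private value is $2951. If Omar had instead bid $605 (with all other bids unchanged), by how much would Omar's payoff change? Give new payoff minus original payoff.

The highest bid among the other bidders is $3832; Omar's bid doesn't change that.
Original bid $4642: Omar is highest, pays the top rival bid $3832; payoff $2951 − $3832 = −$881.
Alternative bid $605: Omar is not highest (top rival bid is $3832); payoff $0.
Change in payoff = $0 − (−$881) = $881.

$881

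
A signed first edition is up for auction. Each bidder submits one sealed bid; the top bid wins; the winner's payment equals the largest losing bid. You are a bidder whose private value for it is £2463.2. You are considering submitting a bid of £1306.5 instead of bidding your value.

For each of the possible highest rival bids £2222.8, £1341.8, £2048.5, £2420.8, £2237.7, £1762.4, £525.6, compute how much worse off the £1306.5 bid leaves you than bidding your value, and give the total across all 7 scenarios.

The deviation costs you only when the competing bid falls strictly between £1306.5 and £2463.2; elsewhere both bids give the same outcome.
£2222.8: truthful payoff £240.4, deviation payoff £0 → loss £240.4.
£1341.8: truthful payoff £1121.4, deviation payoff £0 → loss £1121.4.
£2048.5: truthful payoff £414.7, deviation payoff £0 → loss £414.7.
£2420.8: truthful payoff £42.4, deviation payoff £0 → loss £42.4.
£2237.7: truthful payoff £225.5, deviation payoff £0 → loss £225.5.
£1762.4: truthful payoff £700.8, deviation payoff £0 → loss £700.8.
£525.6: outcomes coincide → loss £0.
Total loss = £240.4 + £1121.4 + £414.7 + £42.4 + £225.5 + £700.8 = £2745.2.

£2745.2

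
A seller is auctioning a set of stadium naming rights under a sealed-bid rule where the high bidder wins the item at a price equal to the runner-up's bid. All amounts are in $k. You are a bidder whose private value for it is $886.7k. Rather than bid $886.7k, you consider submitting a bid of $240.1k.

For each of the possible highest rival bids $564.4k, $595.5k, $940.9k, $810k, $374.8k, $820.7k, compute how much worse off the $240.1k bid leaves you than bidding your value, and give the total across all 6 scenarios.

The deviation costs you only when the competing bid falls strictly between $240.1k and $886.7k; elsewhere both bids give the same outcome.
$564.4k: truthful payoff $322.3k, deviation payoff $0k → loss $322.3k.
$595.5k: truthful payoff $291.2k, deviation payoff $0k → loss $291.2k.
$940.9k: outcomes coincide → loss $0k.
$810k: truthful payoff $76.7k, deviation payoff $0k → loss $76.7k.
$374.8k: truthful payoff $511.9k, deviation payoff $0k → loss $511.9k.
$820.7k: truthful payoff $66k, deviation payoff $0k → loss $66k.
Total loss = $322.3k + $291.2k + $76.7k + $511.9k + $66k = $1268.1k.

$1268.1k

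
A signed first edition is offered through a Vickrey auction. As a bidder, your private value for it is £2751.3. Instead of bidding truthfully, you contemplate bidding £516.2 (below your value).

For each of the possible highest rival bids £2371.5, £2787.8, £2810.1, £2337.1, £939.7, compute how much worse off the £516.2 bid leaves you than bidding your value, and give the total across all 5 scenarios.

The deviation costs you only when the competing bid falls strictly between £516.2 and £2751.3; elsewhere both bids give the same outcome.
£2371.5: truthful payoff £379.8, deviation payoff £0 → loss £379.8.
£2787.8: outcomes coincide → loss £0.
£2810.1: outcomes coincide → loss £0.
£2337.1: truthful payoff £414.2, deviation payoff £0 → loss £414.2.
£939.7: truthful payoff £1811.6, deviation payoff £0 → loss £1811.6.
Total loss = £379.8 + £414.2 + £1811.6 = £2605.6.

£2605.6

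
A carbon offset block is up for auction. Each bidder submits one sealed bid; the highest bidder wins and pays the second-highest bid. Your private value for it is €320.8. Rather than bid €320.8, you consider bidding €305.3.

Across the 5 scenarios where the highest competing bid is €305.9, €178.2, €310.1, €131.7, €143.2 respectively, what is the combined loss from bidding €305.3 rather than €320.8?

The deviation costs you only when the competing bid falls strictly between €305.3 and €320.8; elsewhere both bids give the same outcome.
€305.9: truthful payoff €14.9, deviation payoff €0 → loss €14.9.
€178.2: outcomes coincide → loss €0.
€310.1: truthful payoff €10.7, deviation payoff €0 → loss €10.7.
€131.7: outcomes coincide → loss €0.
€143.2: outcomes coincide → loss €0.
Total loss = €14.9 + €10.7 = €25.6.

€25.6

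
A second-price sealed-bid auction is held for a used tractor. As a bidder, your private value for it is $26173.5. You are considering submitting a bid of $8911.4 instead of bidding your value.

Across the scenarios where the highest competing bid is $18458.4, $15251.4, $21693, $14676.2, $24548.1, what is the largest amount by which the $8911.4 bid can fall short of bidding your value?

$18458.4: truthful gives $7715.1, deviation gives $0 → loss $7715.1.
$15251.4: truthful gives $10922.1, deviation gives $0 → loss $10922.1.
$21693: truthful gives $4480.5, deviation gives $0 → loss $4480.5.
$14676.2: truthful gives $11497.3, deviation gives $0 → loss $11497.3.
$24548.1: truthful gives $1625.4, deviation gives $0 → loss $1625.4.
Maximum loss: $11497.3.

$11497.3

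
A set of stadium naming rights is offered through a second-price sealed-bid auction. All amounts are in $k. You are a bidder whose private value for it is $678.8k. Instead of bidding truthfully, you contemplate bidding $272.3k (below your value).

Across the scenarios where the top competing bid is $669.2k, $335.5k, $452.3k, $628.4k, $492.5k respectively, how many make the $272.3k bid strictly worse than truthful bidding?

5

The deviation hurts exactly when the highest competing bid lies strictly between $272.3k and $678.8k — underbidding then forfeits a profitable win.
$669.2k: inside the interval → strictly worse (loss $9.6k).
$335.5k: inside the interval → strictly worse (loss $343.3k).
$452.3k: inside the interval → strictly worse (loss $226.5k).
$628.4k: inside the interval → strictly worse (loss $50.4k).
$492.5k: inside the interval → strictly worse (loss $186.3k).
Count: 5.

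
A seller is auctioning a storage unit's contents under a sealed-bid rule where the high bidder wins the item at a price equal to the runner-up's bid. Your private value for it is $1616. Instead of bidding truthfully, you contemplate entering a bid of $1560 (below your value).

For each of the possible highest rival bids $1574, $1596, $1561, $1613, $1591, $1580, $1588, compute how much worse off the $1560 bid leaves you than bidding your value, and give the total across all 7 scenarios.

$209

The deviation costs you only when the competing bid falls strictly between $1560 and $1616; elsewhere both bids give the same outcome.
$1574: truthful payoff $42, deviation payoff $0 → loss $42.
$1596: truthful payoff $20, deviation payoff $0 → loss $20.
$1561: truthful payoff $55, deviation payoff $0 → loss $55.
$1613: truthful payoff $3, deviation payoff $0 → loss $3.
$1591: truthful payoff $25, deviation payoff $0 → loss $25.
$1580: truthful payoff $36, deviation payoff $0 → loss $36.
$1588: truthful payoff $28, deviation payoff $0 → loss $28.
Total loss = $42 + $20 + $55 + $3 + $25 + $36 + $28 = $209.
Because the price is fixed by the runner-up's bid, deviating from your value can only change a good outcome into a bad one — never the reverse.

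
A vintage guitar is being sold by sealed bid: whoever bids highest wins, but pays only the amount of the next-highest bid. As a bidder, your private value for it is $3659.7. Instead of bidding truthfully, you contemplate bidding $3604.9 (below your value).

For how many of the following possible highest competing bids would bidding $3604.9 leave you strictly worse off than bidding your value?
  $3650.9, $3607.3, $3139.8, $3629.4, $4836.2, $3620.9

4

The deviation hurts exactly when the highest competing bid lies strictly between $3604.9 and $3659.7 — underbidding then forfeits a profitable win.
$3650.9: inside the interval → strictly worse (loss $8.8).
$3607.3: inside the interval → strictly worse (loss $52.4).
$3139.8: below both → same outcome either way.
$3629.4: inside the interval → strictly worse (loss $30.3).
$4836.2: above both → same outcome either way.
$3620.9: inside the interval → strictly worse (loss $38.8).
Count: 4.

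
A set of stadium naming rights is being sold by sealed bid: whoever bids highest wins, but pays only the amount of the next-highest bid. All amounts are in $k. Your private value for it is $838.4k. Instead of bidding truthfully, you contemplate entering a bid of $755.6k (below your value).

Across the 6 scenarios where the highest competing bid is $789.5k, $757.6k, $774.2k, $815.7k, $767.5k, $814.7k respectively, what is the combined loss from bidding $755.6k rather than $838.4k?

$311.2k

The deviation costs you only when the competing bid falls strictly between $755.6k and $838.4k; elsewhere both bids give the same outcome.
$789.5k: truthful payoff $48.9k, deviation payoff $0k → loss $48.9k.
$757.6k: truthful payoff $80.8k, deviation payoff $0k → loss $80.8k.
$774.2k: truthful payoff $64.2k, deviation payoff $0k → loss $64.2k.
$815.7k: truthful payoff $22.7k, deviation payoff $0k → loss $22.7k.
$767.5k: truthful payoff $70.9k, deviation payoff $0k → loss $70.9k.
$814.7k: truthful payoff $23.7k, deviation payoff $0k → loss $23.7k.
Total loss = $48.9k + $80.8k + $64.2k + $22.7k + $70.9k + $23.7k = $311.2k.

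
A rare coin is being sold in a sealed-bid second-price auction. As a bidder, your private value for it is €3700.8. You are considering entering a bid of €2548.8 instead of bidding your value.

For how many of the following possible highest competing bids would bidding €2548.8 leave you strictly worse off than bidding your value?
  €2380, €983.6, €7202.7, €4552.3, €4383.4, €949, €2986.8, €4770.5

1

The deviation hurts exactly when the highest competing bid lies strictly between €2548.8 and €3700.8 — underbidding then forfeits a profitable win.
€2380: below both → same outcome either way.
€983.6: below both → same outcome either way.
€7202.7: above both → same outcome either way.
€4552.3: above both → same outcome either way.
€4383.4: above both → same outcome either way.
€949: below both → same outcome either way.
€2986.8: inside the interval → strictly worse (loss €714).
€4770.5: above both → same outcome either way.
Count: 1.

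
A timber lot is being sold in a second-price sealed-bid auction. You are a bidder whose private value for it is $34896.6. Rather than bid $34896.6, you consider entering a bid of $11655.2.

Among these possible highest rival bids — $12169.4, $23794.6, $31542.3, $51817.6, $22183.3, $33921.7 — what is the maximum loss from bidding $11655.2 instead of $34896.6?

$22727.2

$12169.4: truthful gives $22727.2, deviation gives $0 → loss $22727.2.
$23794.6: truthful gives $11102, deviation gives $0 → loss $11102.
$31542.3: truthful gives $3354.3, deviation gives $0 → loss $3354.3.
$51817.6: same outcome either way → loss $0.
$22183.3: truthful gives $12713.3, deviation gives $0 → loss $12713.3.
$33921.7: truthful gives $974.9, deviation gives $0 → loss $974.9.
Maximum loss: $22727.2.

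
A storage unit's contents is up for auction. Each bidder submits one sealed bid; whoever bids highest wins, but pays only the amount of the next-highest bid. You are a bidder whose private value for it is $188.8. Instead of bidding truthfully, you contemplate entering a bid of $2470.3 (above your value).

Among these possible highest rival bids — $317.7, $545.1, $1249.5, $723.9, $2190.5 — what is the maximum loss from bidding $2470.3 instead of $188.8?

$2001.7

$317.7: truthful gives $0, deviation gives −$128.9 → loss $128.9.
$545.1: truthful gives $0, deviation gives −$356.3 → loss $356.3.
$1249.5: truthful gives $0, deviation gives −$1060.7 → loss $1060.7.
$723.9: truthful gives $0, deviation gives −$535.1 → loss $535.1.
$2190.5: truthful gives $0, deviation gives −$2001.7 → loss $2001.7.
Maximum loss: $2001.7.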